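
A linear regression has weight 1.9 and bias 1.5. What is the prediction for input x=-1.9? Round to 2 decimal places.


y = 1.9 * -1.9 + (1.5)
= -3.61 + (1.5)
= -2.11

-2.11


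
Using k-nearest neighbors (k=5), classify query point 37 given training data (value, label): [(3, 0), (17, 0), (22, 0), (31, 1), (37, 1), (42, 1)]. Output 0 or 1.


Distances from query 37:
Point 37 (class 1): distance = 0
Point 42 (class 1): distance = 5
Point 31 (class 1): distance = 6
Point 22 (class 0): distance = 15
Point 17 (class 0): distance = 20
K=5 nearest neighbors: classes = [1, 1, 1, 0, 0]
Votes for class 1: 3 / 5
Majority vote => class 1

1


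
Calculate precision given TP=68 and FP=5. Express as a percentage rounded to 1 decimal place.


Precision = TP / (TP + FP) * 100
= 68 / (68 + 5)
= 68 / 73
= 0.9315
= 93.2%

93.2


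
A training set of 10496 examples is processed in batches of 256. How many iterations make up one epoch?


Iterations per epoch = dataset_size / batch_size
= 10496 / 256
= 41

41


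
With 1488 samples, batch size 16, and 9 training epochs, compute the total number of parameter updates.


Iterations per epoch = 1488 / 16 = 93
Total updates = iterations_per_epoch * epochs
= 93 * 9
= 837

837


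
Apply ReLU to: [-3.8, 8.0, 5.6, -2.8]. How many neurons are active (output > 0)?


ReLU(x) = max(0, x) for each element:
ReLU(-3.8) = 0
ReLU(8.0) = 8.0
ReLU(5.6) = 5.6
ReLU(-2.8) = 0
Active neurons (>0): 2

2


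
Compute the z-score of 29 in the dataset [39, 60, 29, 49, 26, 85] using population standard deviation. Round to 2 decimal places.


Mean = (39 + 60 + 29 + 49 + 26 + 85) / 6 = 48.0
Variance = sum((x_i - mean)^2) / n = 406.6667
Std = sqrt(406.6667) = 20.166
Z = (x - mean) / std
= (29 - 48.0) / 20.166
= -19.0 / 20.166
= -0.94

-0.94


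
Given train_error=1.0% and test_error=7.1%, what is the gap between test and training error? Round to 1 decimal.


Generalization gap = test_error - train_error
= 7.1 - 1.0
= 6.1%
A moderate gap.

6.1


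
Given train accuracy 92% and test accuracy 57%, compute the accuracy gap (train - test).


Gap = train_accuracy - test_accuracy
= 92 - 57
= 35%
This large gap strongly indicates overfitting.

35


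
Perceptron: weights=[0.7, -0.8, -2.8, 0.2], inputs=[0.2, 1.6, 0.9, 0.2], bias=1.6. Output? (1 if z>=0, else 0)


z = w . x + b
= 0.7*0.2 + -0.8*1.6 + -2.8*0.9 + 0.2*0.2 + 1.6
= 0.14 + -1.28 + -2.52 + 0.04 + 1.6
= -3.62 + 1.6
= -2.02
Since z = -2.02 < 0, output = 0

0


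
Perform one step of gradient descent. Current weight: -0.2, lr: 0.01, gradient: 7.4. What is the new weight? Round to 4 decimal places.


w_new = w_old - lr * gradient
= -0.2 - 0.01 * 7.4
= -0.2 - (0.074)
= -0.2740

-0.2740


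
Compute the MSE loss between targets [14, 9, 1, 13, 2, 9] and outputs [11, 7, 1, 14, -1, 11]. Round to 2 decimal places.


Differences: [3, 2, 0, -1, 3, -2]
Squared errors: [9, 4, 0, 1, 9, 4]
Sum of squared errors = 27
MSE = 27 / 6 = 4.50

4.50


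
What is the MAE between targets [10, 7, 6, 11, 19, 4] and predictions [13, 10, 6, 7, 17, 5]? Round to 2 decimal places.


Absolute errors: [3, 3, 0, 4, 2, 1]
Sum of absolute errors = 13
MAE = 13 / 6 = 2.17

2.17


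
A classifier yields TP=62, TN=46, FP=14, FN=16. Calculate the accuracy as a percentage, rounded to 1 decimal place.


Accuracy = (TP + TN) / (TP + TN + FP + FN) * 100
= (62 + 46) / (62 + 46 + 14 + 16)
= 108 / 138
= 0.7826
= 78.3%

78.3


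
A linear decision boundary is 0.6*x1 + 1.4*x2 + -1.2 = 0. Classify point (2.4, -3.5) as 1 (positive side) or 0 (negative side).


Compute 0.6 * 2.4 + 1.4 * -3.5 + -1.2
= 1.44 + -4.9 + -1.2
= -4.66
Since -4.66 < 0, the point is on the negative side.

0


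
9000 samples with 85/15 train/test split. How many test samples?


Train samples = 9000 * 85% = 7650
Test samples = 9000 - 7650
= 1350

1350


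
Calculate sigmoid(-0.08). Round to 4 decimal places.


sigmoid(z) = 1 / (1 + exp(-z))
exp(-(-0.08)) = exp(0.08) = 1.0833
1 + 1.0833 = 2.0833
1 / 2.0833 = 0.4800

0.4800


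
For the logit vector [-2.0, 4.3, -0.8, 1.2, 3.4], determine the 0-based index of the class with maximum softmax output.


Softmax is a monotonic transformation, so it preserves the argmax.
We need to find the index of the maximum logit.
Index 0: -2.0
Index 1: 4.3
Index 2: -0.8
Index 3: 1.2
Index 4: 3.4
Maximum logit = 4.3 at index 1

1


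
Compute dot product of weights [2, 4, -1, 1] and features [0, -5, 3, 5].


Element-wise products:
2 * 0 = 0
4 * -5 = -20
-1 * 3 = -3
1 * 5 = 5
Sum = 0 + -20 + -3 + 5
= -18

-18


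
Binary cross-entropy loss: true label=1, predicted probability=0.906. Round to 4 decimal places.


For y=1: Loss = -log(p)
= -log(0.906)
= -(-0.0987)
= 0.0987

0.0987


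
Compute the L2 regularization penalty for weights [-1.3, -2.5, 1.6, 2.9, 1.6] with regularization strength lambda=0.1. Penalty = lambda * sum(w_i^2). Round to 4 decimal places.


Squaring each weight:
(-1.3)^2 = 1.69
(-2.5)^2 = 6.25
1.6^2 = 2.56
2.9^2 = 8.41
1.6^2 = 2.56
Sum of squares = 21.47
Penalty = 0.1 * 21.47 = 2.1470

2.1470


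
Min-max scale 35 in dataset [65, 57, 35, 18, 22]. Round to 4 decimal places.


Min = 18, Max = 65
Range = 65 - 18 = 47
Scaled = (x - min) / (max - min)
= (35 - 18) / 47
= 17 / 47
= 0.3617

0.3617


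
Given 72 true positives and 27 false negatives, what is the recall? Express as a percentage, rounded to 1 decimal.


Recall = TP / (TP + FN) * 100
= 72 / (72 + 27)
= 72 / 99
= 0.7273
= 72.7%

72.7


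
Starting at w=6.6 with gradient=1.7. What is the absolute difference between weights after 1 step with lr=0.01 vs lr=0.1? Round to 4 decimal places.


With lr=0.01: w_new = 6.6 - 0.01 * 1.7 = 6.583
With lr=0.1: w_new = 6.6 - 0.1 * 1.7 = 6.43
Absolute difference = |6.583 - 6.43|
= 0.1530

0.1530


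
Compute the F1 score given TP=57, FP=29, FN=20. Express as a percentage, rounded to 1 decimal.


Precision = TP / (TP + FP) = 57 / 86 = 0.6628
Recall = TP / (TP + FN) = 57 / 77 = 0.7403
F1 = 2 * P * R / (P + R)
= 2 * 0.6628 * 0.7403 / (0.6628 + 0.7403)
= 0.9813 / 1.4031
= 0.6994
As percentage: 69.9%

69.9


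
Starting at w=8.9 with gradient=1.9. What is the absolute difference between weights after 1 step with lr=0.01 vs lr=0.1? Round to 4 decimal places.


With lr=0.01: w_new = 8.9 - 0.01 * 1.9 = 8.881
With lr=0.1: w_new = 8.9 - 0.1 * 1.9 = 8.71
Absolute difference = |8.881 - 8.71|
= 0.1710

0.1710


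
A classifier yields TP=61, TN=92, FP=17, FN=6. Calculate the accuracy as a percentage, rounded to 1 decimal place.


Accuracy = (TP + TN) / (TP + TN + FP + FN) * 100
= (61 + 92) / (61 + 92 + 17 + 6)
= 153 / 176
= 0.8693
= 86.9%

86.9


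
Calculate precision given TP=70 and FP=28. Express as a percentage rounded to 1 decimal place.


Precision = TP / (TP + FP) * 100
= 70 / (70 + 28)
= 70 / 98
= 0.7143
= 71.4%

71.4


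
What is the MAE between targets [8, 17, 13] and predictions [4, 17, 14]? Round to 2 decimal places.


Absolute errors: [4, 0, 1]
Sum of absolute errors = 5
MAE = 5 / 3 = 1.67

1.67


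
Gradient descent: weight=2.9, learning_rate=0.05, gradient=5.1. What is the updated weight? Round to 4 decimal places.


w_new = w_old - lr * gradient
= 2.9 - 0.05 * 5.1
= 2.9 - (0.255)
= 2.6450

2.6450


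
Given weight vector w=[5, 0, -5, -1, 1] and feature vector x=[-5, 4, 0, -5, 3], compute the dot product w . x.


Element-wise products:
5 * -5 = -25
0 * 4 = 0
-5 * 0 = 0
-1 * -5 = 5
1 * 3 = 3
Sum = -25 + 0 + 0 + 5 + 3
= -17

-17


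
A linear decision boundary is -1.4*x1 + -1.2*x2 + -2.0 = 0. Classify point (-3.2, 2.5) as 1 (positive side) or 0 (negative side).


Compute -1.4 * -3.2 + -1.2 * 2.5 + -2.0
= 4.48 + -3.0 + -2.0
= -0.52
Since -0.52 < 0, the point is on the negative side.

0


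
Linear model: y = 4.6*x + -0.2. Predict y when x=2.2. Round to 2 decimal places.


y = 4.6 * 2.2 + (-0.2)
= 10.12 + (-0.2)
= 9.92

9.92


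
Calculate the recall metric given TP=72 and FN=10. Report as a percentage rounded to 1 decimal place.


Recall = TP / (TP + FN) * 100
= 72 / (72 + 10)
= 72 / 82
= 0.878
= 87.8%

87.8


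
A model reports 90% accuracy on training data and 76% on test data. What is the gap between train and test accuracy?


Gap = train_accuracy - test_accuracy
= 90 - 76
= 14%
This gap suggests the model is overfitting.

14


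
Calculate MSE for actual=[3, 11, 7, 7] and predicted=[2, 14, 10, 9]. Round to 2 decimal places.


Differences: [1, -3, -3, -2]
Squared errors: [1, 9, 9, 4]
Sum of squared errors = 23
MSE = 23 / 4 = 5.75

5.75


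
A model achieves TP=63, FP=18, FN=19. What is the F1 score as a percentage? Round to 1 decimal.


Precision = TP / (TP + FP) = 63 / 81 = 0.7778
Recall = TP / (TP + FN) = 63 / 82 = 0.7683
F1 = 2 * P * R / (P + R)
= 2 * 0.7778 * 0.7683 / (0.7778 + 0.7683)
= 1.1951 / 1.5461
= 0.773
As percentage: 77.3%

77.3


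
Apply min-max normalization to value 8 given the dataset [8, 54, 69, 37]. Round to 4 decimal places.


Min = 8, Max = 69
Range = 69 - 8 = 61
Scaled = (x - min) / (max - min)
= (8 - 8) / 61
= 0 / 61
= 0.0000

0.0000


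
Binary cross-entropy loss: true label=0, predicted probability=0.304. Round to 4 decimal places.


For y=0: Loss = -log(1-p)
= -log(1 - 0.304)
= -log(0.696)
= -(-0.3624)
= 0.3624

0.3624


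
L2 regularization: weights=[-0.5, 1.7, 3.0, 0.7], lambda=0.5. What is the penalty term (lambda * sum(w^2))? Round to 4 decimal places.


Squaring each weight:
(-0.5)^2 = 0.25
1.7^2 = 2.89
3.0^2 = 9.0
0.7^2 = 0.49
Sum of squares = 12.63
Penalty = 0.5 * 12.63 = 6.3150

6.3150


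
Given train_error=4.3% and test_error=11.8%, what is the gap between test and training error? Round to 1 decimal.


Generalization gap = test_error - train_error
= 11.8 - 4.3
= 7.5%
A moderate gap.

7.5


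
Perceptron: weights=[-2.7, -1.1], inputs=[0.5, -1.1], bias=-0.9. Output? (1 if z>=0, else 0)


z = w . x + b
= -2.7*0.5 + -1.1*-1.1 + -0.9
= -1.35 + 1.21 + -0.9
= -0.14 + -0.9
= -1.04
Since z = -1.04 < 0, output = 0

0


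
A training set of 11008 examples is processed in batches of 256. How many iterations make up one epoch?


Iterations per epoch = dataset_size / batch_size
= 11008 / 256
= 43

43


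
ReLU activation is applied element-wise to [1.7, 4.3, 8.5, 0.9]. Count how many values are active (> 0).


ReLU(x) = max(0, x) for each element:
ReLU(1.7) = 1.7
ReLU(4.3) = 4.3
ReLU(8.5) = 8.5
ReLU(0.9) = 0.9
Active neurons (>0): 4

4


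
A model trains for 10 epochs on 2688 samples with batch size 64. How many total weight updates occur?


Iterations per epoch = 2688 / 64 = 42
Total updates = iterations_per_epoch * epochs
= 42 * 10
= 420

420


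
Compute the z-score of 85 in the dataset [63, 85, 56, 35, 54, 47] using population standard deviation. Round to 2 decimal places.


Mean = (63 + 85 + 56 + 35 + 54 + 47) / 6 = 56.6667
Variance = sum((x_i - mean)^2) / n = 235.5556
Std = sqrt(235.5556) = 15.3478
Z = (x - mean) / std
= (85 - 56.6667) / 15.3478
= 28.3333 / 15.3478
= 1.85

1.85


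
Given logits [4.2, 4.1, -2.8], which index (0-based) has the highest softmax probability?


Softmax is a monotonic transformation, so it preserves the argmax.
We need to find the index of the maximum logit.
Index 0: 4.2
Index 1: 4.1
Index 2: -2.8
Maximum logit = 4.2 at index 0

0


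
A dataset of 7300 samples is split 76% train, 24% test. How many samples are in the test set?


Train samples = 7300 * 76% = 5548
Test samples = 7300 - 5548
= 1752

1752


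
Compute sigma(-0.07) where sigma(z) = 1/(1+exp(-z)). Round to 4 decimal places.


sigmoid(z) = 1 / (1 + exp(-z))
exp(-(-0.07)) = exp(0.07) = 1.0725
1 + 1.0725 = 2.0725
1 / 2.0725 = 0.4825

0.4825


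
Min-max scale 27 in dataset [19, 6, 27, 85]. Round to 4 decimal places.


Min = 6, Max = 85
Range = 85 - 6 = 79
Scaled = (x - min) / (max - min)
= (27 - 6) / 79
= 21 / 79
= 0.2658

0.2658


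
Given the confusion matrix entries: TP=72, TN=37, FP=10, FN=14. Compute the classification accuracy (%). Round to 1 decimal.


Accuracy = (TP + TN) / (TP + TN + FP + FN) * 100
= (72 + 37) / (72 + 37 + 10 + 14)
= 109 / 133
= 0.8195
= 82.0%

82.0


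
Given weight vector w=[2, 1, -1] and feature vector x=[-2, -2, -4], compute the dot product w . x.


Element-wise products:
2 * -2 = -4
1 * -2 = -2
-1 * -4 = 4
Sum = -4 + -2 + 4
= -2

-2


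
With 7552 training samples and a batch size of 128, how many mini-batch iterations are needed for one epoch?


Iterations per epoch = dataset_size / batch_size
= 7552 / 128
= 59

59


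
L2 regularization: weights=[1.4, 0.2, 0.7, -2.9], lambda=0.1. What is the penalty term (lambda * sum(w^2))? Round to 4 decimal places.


Squaring each weight:
1.4^2 = 1.96
0.2^2 = 0.04
0.7^2 = 0.49
(-2.9)^2 = 8.41
Sum of squares = 10.9
Penalty = 0.1 * 10.9 = 1.0900

1.0900


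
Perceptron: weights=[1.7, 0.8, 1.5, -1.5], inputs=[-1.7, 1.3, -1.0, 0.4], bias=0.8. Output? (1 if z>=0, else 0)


z = w . x + b
= 1.7*-1.7 + 0.8*1.3 + 1.5*-1.0 + -1.5*0.4 + 0.8
= -2.89 + 1.04 + -1.5 + -0.6 + 0.8
= -3.95 + 0.8
= -3.15
Since z = -3.15 < 0, output = 0

0


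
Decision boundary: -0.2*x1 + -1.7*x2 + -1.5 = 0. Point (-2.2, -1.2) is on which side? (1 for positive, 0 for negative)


Compute -0.2 * -2.2 + -1.7 * -1.2 + -1.5
= 0.44 + 2.04 + -1.5
= 0.98
Since 0.98 >= 0, the point is on the positive side.

1


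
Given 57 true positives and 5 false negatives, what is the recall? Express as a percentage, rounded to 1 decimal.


Recall = TP / (TP + FN) * 100
= 57 / (57 + 5)
= 57 / 62
= 0.9194
= 91.9%

91.9


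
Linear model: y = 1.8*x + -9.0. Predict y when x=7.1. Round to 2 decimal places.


y = 1.8 * 7.1 + (-9.0)
= 12.78 + (-9.0)
= 3.78

3.78


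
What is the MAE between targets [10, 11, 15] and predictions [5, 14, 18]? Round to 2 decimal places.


Absolute errors: [5, 3, 3]
Sum of absolute errors = 11
MAE = 11 / 3 = 3.67

3.67


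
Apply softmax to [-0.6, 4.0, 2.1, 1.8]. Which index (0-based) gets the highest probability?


Softmax is a monotonic transformation, so it preserves the argmax.
We need to find the index of the maximum logit.
Index 0: -0.6
Index 1: 4.0
Index 2: 2.1
Index 3: 1.8
Maximum logit = 4.0 at index 1

1


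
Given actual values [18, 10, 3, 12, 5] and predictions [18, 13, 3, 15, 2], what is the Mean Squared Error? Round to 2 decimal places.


Differences: [0, -3, 0, -3, 3]
Squared errors: [0, 9, 0, 9, 9]
Sum of squared errors = 27
MSE = 27 / 5 = 5.40

5.40


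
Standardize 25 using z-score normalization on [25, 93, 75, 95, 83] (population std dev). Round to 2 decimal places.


Mean = (25 + 93 + 75 + 95 + 83) / 5 = 74.2
Variance = sum((x_i - mean)^2) / n = 656.96
Std = sqrt(656.96) = 25.6312
Z = (x - mean) / std
= (25 - 74.2) / 25.6312
= -49.2 / 25.6312
= -1.92

-1.92


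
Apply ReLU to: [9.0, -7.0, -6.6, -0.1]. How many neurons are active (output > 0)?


ReLU(x) = max(0, x) for each element:
ReLU(9.0) = 9.0
ReLU(-7.0) = 0
ReLU(-6.6) = 0
ReLU(-0.1) = 0
Active neurons (>0): 1

1


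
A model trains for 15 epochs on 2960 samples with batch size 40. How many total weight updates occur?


Iterations per epoch = 2960 / 40 = 74
Total updates = iterations_per_epoch * epochs
= 74 * 15
= 1110

1110


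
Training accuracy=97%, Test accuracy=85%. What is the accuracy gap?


Gap = train_accuracy - test_accuracy
= 97 - 85
= 12%
This gap suggests the model is overfitting.

12


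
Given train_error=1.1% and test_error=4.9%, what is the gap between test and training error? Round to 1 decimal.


Generalization gap = test_error - train_error
= 4.9 - 1.1
= 3.8%
A moderate gap.

3.8


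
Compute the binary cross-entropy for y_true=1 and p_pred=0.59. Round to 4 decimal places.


For y=1: Loss = -log(p)
= -log(0.59)
= -(-0.5276)
= 0.5276

0.5276


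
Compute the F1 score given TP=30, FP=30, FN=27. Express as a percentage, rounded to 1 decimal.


Precision = TP / (TP + FP) = 30 / 60 = 0.5
Recall = TP / (TP + FN) = 30 / 57 = 0.5263
F1 = 2 * P * R / (P + R)
= 2 * 0.5 * 0.5263 / (0.5 + 0.5263)
= 0.5263 / 1.0263
= 0.5128
As percentage: 51.3%

51.3


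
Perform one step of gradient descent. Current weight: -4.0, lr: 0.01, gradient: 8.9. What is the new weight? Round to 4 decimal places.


w_new = w_old - lr * gradient
= -4.0 - 0.01 * 8.9
= -4.0 - (0.089)
= -4.0890

-4.0890


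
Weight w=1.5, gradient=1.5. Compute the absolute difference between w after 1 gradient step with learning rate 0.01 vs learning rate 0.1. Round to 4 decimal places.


With lr=0.01: w_new = 1.5 - 0.01 * 1.5 = 1.485
With lr=0.1: w_new = 1.5 - 0.1 * 1.5 = 1.35
Absolute difference = |1.485 - 1.35|
= 0.1350

0.1350


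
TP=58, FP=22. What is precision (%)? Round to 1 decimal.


Precision = TP / (TP + FP) * 100
= 58 / (58 + 22)
= 58 / 80
= 0.725
= 72.5%

72.5


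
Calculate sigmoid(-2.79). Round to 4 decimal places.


sigmoid(z) = 1 / (1 + exp(-z))
exp(-(-2.79)) = exp(2.79) = 16.281
1 + 16.281 = 17.281
1 / 17.281 = 0.0579

0.0579


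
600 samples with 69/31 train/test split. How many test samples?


Train samples = 600 * 69% = 414
Test samples = 600 - 414
= 186

186


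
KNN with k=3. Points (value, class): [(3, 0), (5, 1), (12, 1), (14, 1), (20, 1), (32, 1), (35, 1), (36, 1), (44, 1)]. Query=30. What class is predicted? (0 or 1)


Distances from query 30:
Point 32 (class 1): distance = 2
Point 35 (class 1): distance = 5
Point 36 (class 1): distance = 6
K=3 nearest neighbors: classes = [1, 1, 1]
Votes for class 1: 3 / 3
Majority vote => class 1

1


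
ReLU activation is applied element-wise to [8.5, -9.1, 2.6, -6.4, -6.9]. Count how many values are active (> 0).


ReLU(x) = max(0, x) for each element:
ReLU(8.5) = 8.5
ReLU(-9.1) = 0
ReLU(2.6) = 2.6
ReLU(-6.4) = 0
ReLU(-6.9) = 0
Active neurons (>0): 2

2


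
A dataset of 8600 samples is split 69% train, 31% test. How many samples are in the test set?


Train samples = 8600 * 69% = 5934
Test samples = 8600 - 5934
= 2666

2666


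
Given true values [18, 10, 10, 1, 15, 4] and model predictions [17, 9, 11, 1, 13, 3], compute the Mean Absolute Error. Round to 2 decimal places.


Absolute errors: [1, 1, 1, 0, 2, 1]
Sum of absolute errors = 6
MAE = 6 / 6 = 1.00

1.00


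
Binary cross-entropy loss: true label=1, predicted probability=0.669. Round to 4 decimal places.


For y=1: Loss = -log(p)
= -log(0.669)
= -(-0.402)
= 0.4020

0.4020


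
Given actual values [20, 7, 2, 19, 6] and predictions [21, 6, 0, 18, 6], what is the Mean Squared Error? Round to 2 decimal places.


Differences: [-1, 1, 2, 1, 0]
Squared errors: [1, 1, 4, 1, 0]
Sum of squared errors = 7
MSE = 7 / 5 = 1.40

1.40


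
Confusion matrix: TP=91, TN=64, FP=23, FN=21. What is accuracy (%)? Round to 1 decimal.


Accuracy = (TP + TN) / (TP + TN + FP + FN) * 100
= (91 + 64) / (91 + 64 + 23 + 21)
= 155 / 199
= 0.7789
= 77.9%

77.9


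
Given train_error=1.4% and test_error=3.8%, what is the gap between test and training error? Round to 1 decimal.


Generalization gap = test_error - train_error
= 3.8 - 1.4
= 2.4%
A moderate gap.

2.4


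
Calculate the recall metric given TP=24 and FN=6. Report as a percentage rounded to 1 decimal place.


Recall = TP / (TP + FN) * 100
= 24 / (24 + 6)
= 24 / 30
= 0.8
= 80.0%

80.0


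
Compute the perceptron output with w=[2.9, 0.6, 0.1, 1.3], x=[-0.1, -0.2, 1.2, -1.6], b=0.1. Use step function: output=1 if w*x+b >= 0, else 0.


z = w . x + b
= 2.9*-0.1 + 0.6*-0.2 + 0.1*1.2 + 1.3*-1.6 + 0.1
= -0.29 + -0.12 + 0.12 + -2.08 + 0.1
= -2.37 + 0.1
= -2.27
Since z = -2.27 < 0, output = 0

0


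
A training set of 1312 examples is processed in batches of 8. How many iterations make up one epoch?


Iterations per epoch = dataset_size / batch_size
= 1312 / 8
= 164

164


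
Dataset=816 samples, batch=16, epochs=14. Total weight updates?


Iterations per epoch = 816 / 16 = 51
Total updates = iterations_per_epoch * epochs
= 51 * 14
= 714

714


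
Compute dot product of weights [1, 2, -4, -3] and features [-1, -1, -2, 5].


Element-wise products:
1 * -1 = -1
2 * -1 = -2
-4 * -2 = 8
-3 * 5 = -15
Sum = -1 + -2 + 8 + -15
= -10

-10


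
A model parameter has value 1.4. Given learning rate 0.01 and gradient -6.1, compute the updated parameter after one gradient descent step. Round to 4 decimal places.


w_new = w_old - lr * gradient
= 1.4 - 0.01 * -6.1
= 1.4 - (-0.061)
= 1.4610

1.4610


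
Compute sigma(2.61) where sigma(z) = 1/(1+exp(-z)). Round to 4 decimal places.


sigmoid(z) = 1 / (1 + exp(-z))
exp(-(2.61)) = exp(-2.61) = 0.0735
1 + 0.0735 = 1.0735
1 / 1.0735 = 0.9315

0.9315


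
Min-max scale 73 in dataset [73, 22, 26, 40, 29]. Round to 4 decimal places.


Min = 22, Max = 73
Range = 73 - 22 = 51
Scaled = (x - min) / (max - min)
= (73 - 22) / 51
= 51 / 51
= 1.0000

1.0000


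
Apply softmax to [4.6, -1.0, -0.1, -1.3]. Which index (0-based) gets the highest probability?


Softmax is a monotonic transformation, so it preserves the argmax.
We need to find the index of the maximum logit.
Index 0: 4.6
Index 1: -1.0
Index 2: -0.1
Index 3: -1.3
Maximum logit = 4.6 at index 0

0


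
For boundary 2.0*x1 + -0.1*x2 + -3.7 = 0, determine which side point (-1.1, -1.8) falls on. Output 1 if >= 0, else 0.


Compute 2.0 * -1.1 + -0.1 * -1.8 + -3.7
= -2.2 + 0.18 + -3.7
= -5.72
Since -5.72 < 0, the point is on the negative side.

0


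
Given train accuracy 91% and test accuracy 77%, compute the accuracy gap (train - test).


Gap = train_accuracy - test_accuracy
= 91 - 77
= 14%
This gap suggests the model is overfitting.

14


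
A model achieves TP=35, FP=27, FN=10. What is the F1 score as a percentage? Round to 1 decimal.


Precision = TP / (TP + FP) = 35 / 62 = 0.5645
Recall = TP / (TP + FN) = 35 / 45 = 0.7778
F1 = 2 * P * R / (P + R)
= 2 * 0.5645 * 0.7778 / (0.5645 + 0.7778)
= 0.8781 / 1.3423
= 0.6542
As percentage: 65.4%

65.4


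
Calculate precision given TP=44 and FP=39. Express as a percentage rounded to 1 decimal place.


Precision = TP / (TP + FP) * 100
= 44 / (44 + 39)
= 44 / 83
= 0.5301
= 53.0%

53.0


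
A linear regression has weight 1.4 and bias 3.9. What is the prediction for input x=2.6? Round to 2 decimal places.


y = 1.4 * 2.6 + (3.9)
= 3.64 + (3.9)
= 7.54

7.54


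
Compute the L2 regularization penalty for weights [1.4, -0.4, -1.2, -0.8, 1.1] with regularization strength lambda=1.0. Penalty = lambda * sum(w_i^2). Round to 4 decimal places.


Squaring each weight:
1.4^2 = 1.96
(-0.4)^2 = 0.16
(-1.2)^2 = 1.44
(-0.8)^2 = 0.64
1.1^2 = 1.21
Sum of squares = 5.41
Penalty = 1.0 * 5.41 = 5.4100

5.4100


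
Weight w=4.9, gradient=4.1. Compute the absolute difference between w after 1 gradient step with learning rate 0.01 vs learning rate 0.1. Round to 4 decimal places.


With lr=0.01: w_new = 4.9 - 0.01 * 4.1 = 4.859
With lr=0.1: w_new = 4.9 - 0.1 * 4.1 = 4.49
Absolute difference = |4.859 - 4.49|
= 0.3690

0.3690


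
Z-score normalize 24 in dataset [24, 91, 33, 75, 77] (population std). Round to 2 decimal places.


Mean = (24 + 91 + 33 + 75 + 77) / 5 = 60.0
Variance = sum((x_i - mean)^2) / n = 700.0
Std = sqrt(700.0) = 26.4575
Z = (x - mean) / std
= (24 - 60.0) / 26.4575
= -36.0 / 26.4575
= -1.36

-1.36


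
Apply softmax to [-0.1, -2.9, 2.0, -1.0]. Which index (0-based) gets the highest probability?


Softmax is a monotonic transformation, so it preserves the argmax.
We need to find the index of the maximum logit.
Index 0: -0.1
Index 1: -2.9
Index 2: 2.0
Index 3: -1.0
Maximum logit = 2.0 at index 2

2


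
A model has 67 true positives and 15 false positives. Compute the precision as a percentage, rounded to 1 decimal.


Precision = TP / (TP + FP) * 100
= 67 / (67 + 15)
= 67 / 82
= 0.8171
= 81.7%

81.7


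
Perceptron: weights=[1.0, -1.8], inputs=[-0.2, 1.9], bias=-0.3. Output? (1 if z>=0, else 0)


z = w . x + b
= 1.0*-0.2 + -1.8*1.9 + -0.3
= -0.2 + -3.42 + -0.3
= -3.62 + -0.3
= -3.92
Since z = -3.92 < 0, output = 0

0


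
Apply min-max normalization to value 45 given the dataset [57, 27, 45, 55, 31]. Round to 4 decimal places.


Min = 27, Max = 57
Range = 57 - 27 = 30
Scaled = (x - min) / (max - min)
= (45 - 27) / 30
= 18 / 30
= 0.6000

0.6000


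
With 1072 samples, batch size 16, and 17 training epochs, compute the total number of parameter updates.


Iterations per epoch = 1072 / 16 = 67
Total updates = iterations_per_epoch * epochs
= 67 * 17
= 1139

1139


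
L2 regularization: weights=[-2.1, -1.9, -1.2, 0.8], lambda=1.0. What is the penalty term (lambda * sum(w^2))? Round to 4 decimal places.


Squaring each weight:
(-2.1)^2 = 4.41
(-1.9)^2 = 3.61
(-1.2)^2 = 1.44
0.8^2 = 0.64
Sum of squares = 10.1
Penalty = 1.0 * 10.1 = 10.1000

10.1000


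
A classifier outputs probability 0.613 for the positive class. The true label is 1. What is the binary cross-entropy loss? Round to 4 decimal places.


For y=1: Loss = -log(p)
= -log(0.613)
= -(-0.4894)
= 0.4894

0.4894


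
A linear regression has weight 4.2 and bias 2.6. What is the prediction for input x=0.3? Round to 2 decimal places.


y = 4.2 * 0.3 + (2.6)
= 1.26 + (2.6)
= 3.86

3.86


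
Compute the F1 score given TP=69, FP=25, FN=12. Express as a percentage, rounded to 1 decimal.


Precision = TP / (TP + FP) = 69 / 94 = 0.734
Recall = TP / (TP + FN) = 69 / 81 = 0.8519
F1 = 2 * P * R / (P + R)
= 2 * 0.734 * 0.8519 / (0.734 + 0.8519)
= 1.2506 / 1.5859
= 0.7886
As percentage: 78.9%

78.9


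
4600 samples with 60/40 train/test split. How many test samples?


Train samples = 4600 * 60% = 2760
Test samples = 4600 - 2760
= 1840

1840


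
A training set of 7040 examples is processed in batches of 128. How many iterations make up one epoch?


Iterations per epoch = dataset_size / batch_size
= 7040 / 128
= 55

55


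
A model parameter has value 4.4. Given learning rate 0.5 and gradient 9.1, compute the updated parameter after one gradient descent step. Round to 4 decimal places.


w_new = w_old - lr * gradient
= 4.4 - 0.5 * 9.1
= 4.4 - (4.55)
= -0.1500

-0.1500


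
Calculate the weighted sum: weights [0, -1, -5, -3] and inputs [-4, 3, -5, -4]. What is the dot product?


Element-wise products:
0 * -4 = 0
-1 * 3 = -3
-5 * -5 = 25
-3 * -4 = 12
Sum = 0 + -3 + 25 + 12
= 34

34


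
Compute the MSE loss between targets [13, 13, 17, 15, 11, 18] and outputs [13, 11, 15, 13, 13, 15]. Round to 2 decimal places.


Differences: [0, 2, 2, 2, -2, 3]
Squared errors: [0, 4, 4, 4, 4, 9]
Sum of squared errors = 25
MSE = 25 / 6 = 4.17

4.17


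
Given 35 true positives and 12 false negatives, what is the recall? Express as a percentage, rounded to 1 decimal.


Recall = TP / (TP + FN) * 100
= 35 / (35 + 12)
= 35 / 47
= 0.7447
= 74.5%

74.5


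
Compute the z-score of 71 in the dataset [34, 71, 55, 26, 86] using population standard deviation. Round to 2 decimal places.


Mean = (34 + 71 + 55 + 26 + 86) / 5 = 54.4
Variance = sum((x_i - mean)^2) / n = 499.44
Std = sqrt(499.44) = 22.3482
Z = (x - mean) / std
= (71 - 54.4) / 22.3482
= 16.6 / 22.3482
= 0.74

0.74


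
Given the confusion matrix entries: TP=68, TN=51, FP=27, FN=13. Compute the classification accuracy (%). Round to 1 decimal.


Accuracy = (TP + TN) / (TP + TN + FP + FN) * 100
= (68 + 51) / (68 + 51 + 27 + 13)
= 119 / 159
= 0.7484
= 74.8%

74.8


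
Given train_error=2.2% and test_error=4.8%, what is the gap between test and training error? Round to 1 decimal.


Generalization gap = test_error - train_error
= 4.8 - 2.2
= 2.6%
A moderate gap.

2.6


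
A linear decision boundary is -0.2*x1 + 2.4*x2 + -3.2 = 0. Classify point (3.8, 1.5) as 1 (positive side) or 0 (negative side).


Compute -0.2 * 3.8 + 2.4 * 1.5 + -3.2
= -0.76 + 3.6 + -3.2
= -0.36
Since -0.36 < 0, the point is on the negative side.

0


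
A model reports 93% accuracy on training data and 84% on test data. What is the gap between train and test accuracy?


Gap = train_accuracy - test_accuracy
= 93 - 84
= 9%
This moderate gap may indicate mild overfitting.

9


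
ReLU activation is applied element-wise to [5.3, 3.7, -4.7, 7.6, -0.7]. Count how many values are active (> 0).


ReLU(x) = max(0, x) for each element:
ReLU(5.3) = 5.3
ReLU(3.7) = 3.7
ReLU(-4.7) = 0
ReLU(7.6) = 7.6
ReLU(-0.7) = 0
Active neurons (>0): 3

3


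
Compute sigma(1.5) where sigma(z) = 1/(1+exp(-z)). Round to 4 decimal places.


sigmoid(z) = 1 / (1 + exp(-z))
exp(-(1.5)) = exp(-1.5) = 0.2231
1 + 0.2231 = 1.2231
1 / 1.2231 = 0.8176

0.8176


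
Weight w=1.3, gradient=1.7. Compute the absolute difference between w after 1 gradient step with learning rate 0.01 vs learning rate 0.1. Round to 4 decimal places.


With lr=0.01: w_new = 1.3 - 0.01 * 1.7 = 1.283
With lr=0.1: w_new = 1.3 - 0.1 * 1.7 = 1.13
Absolute difference = |1.283 - 1.13|
= 0.1530

0.1530


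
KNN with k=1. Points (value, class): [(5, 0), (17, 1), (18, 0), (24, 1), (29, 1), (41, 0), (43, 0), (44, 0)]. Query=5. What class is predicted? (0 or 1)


Distances from query 5:
Point 5 (class 0): distance = 0
K=1 nearest neighbors: classes = [0]
Votes for class 1: 0 / 1
Majority vote => class 0

0


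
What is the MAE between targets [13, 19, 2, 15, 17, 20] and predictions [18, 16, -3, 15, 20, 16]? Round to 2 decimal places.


Absolute errors: [5, 3, 5, 0, 3, 4]
Sum of absolute errors = 20
MAE = 20 / 6 = 3.33

3.33


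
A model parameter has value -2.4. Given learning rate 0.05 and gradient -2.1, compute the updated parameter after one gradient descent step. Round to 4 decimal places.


w_new = w_old - lr * gradient
= -2.4 - 0.05 * -2.1
= -2.4 - (-0.105)
= -2.2950

-2.2950


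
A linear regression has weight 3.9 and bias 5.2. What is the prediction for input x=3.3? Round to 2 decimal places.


y = 3.9 * 3.3 + (5.2)
= 12.87 + (5.2)
= 18.07

18.07


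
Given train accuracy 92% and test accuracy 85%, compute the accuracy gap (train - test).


Gap = train_accuracy - test_accuracy
= 92 - 85
= 7%
This moderate gap may indicate mild overfitting.

7


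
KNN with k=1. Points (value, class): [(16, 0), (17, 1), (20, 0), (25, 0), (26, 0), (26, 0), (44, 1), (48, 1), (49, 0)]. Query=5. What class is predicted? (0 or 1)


Distances from query 5:
Point 16 (class 0): distance = 11
K=1 nearest neighbors: classes = [0]
Votes for class 1: 0 / 1
Majority vote => class 0

0


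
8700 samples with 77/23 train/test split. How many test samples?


Train samples = 8700 * 77% = 6699
Test samples = 8700 - 6699
= 2001

2001


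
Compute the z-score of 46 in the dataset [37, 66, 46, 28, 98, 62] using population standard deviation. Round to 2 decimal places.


Mean = (37 + 66 + 46 + 28 + 98 + 62) / 6 = 56.1667
Variance = sum((x_i - mean)^2) / n = 524.1389
Std = sqrt(524.1389) = 22.8941
Z = (x - mean) / std
= (46 - 56.1667) / 22.8941
= -10.1667 / 22.8941
= -0.44

-0.44


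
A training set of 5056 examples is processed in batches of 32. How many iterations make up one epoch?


Iterations per epoch = dataset_size / batch_size
= 5056 / 32
= 158

158


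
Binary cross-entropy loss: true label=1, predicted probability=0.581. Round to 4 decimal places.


For y=1: Loss = -log(p)
= -log(0.581)
= -(-0.543)
= 0.5430

0.5430


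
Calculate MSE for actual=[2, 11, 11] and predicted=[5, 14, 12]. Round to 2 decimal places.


Differences: [-3, -3, -1]
Squared errors: [9, 9, 1]
Sum of squared errors = 19
MSE = 19 / 3 = 6.33

6.33


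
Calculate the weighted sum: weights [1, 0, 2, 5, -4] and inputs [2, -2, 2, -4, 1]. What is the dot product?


Element-wise products:
1 * 2 = 2
0 * -2 = 0
2 * 2 = 4
5 * -4 = -20
-4 * 1 = -4
Sum = 2 + 0 + 4 + -20 + -4
= -18

-18


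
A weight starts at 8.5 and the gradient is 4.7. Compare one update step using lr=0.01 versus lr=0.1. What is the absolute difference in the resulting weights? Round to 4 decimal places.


With lr=0.01: w_new = 8.5 - 0.01 * 4.7 = 8.453
With lr=0.1: w_new = 8.5 - 0.1 * 4.7 = 8.03
Absolute difference = |8.453 - 8.03|
= 0.4230

0.4230


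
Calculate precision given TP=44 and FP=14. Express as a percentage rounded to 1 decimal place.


Precision = TP / (TP + FP) * 100
= 44 / (44 + 14)
= 44 / 58
= 0.7586
= 75.9%

75.9


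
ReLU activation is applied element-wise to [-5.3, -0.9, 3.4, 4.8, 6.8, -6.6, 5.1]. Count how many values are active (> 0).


ReLU(x) = max(0, x) for each element:
ReLU(-5.3) = 0
ReLU(-0.9) = 0
ReLU(3.4) = 3.4
ReLU(4.8) = 4.8
ReLU(6.8) = 6.8
ReLU(-6.6) = 0
ReLU(5.1) = 5.1
Active neurons (>0): 4

4


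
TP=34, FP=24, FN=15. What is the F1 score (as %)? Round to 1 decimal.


Precision = TP / (TP + FP) = 34 / 58 = 0.5862
Recall = TP / (TP + FN) = 34 / 49 = 0.6939
F1 = 2 * P * R / (P + R)
= 2 * 0.5862 * 0.6939 / (0.5862 + 0.6939)
= 0.8135 / 1.2801
= 0.6355
As percentage: 63.6%

63.6


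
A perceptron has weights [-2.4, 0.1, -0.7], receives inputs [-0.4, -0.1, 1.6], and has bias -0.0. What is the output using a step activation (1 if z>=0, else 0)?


z = w . x + b
= -2.4*-0.4 + 0.1*-0.1 + -0.7*1.6 + -0.0
= 0.96 + -0.01 + -1.12 + -0.0
= -0.17 + -0.0
= -0.17
Since z = -0.17 < 0, output = 0

0


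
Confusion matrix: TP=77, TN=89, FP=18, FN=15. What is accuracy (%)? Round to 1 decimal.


Accuracy = (TP + TN) / (TP + TN + FP + FN) * 100
= (77 + 89) / (77 + 89 + 18 + 15)
= 166 / 199
= 0.8342
= 83.4%

83.4


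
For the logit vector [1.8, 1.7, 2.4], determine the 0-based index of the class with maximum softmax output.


Softmax is a monotonic transformation, so it preserves the argmax.
We need to find the index of the maximum logit.
Index 0: 1.8
Index 1: 1.7
Index 2: 2.4
Maximum logit = 2.4 at index 2

2


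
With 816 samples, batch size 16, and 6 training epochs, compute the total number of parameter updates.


Iterations per epoch = 816 / 16 = 51
Total updates = iterations_per_epoch * epochs
= 51 * 6
= 306

306


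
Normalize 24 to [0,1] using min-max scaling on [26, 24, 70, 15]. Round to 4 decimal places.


Min = 15, Max = 70
Range = 70 - 15 = 55
Scaled = (x - min) / (max - min)
= (24 - 15) / 55
= 9 / 55
= 0.1636

0.1636


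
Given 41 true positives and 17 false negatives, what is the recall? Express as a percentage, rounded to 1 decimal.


Recall = TP / (TP + FN) * 100
= 41 / (41 + 17)
= 41 / 58
= 0.7069
= 70.7%

70.7


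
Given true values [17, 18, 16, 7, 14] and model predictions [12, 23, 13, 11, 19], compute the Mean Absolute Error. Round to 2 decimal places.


Absolute errors: [5, 5, 3, 4, 5]
Sum of absolute errors = 22
MAE = 22 / 5 = 4.40

4.40


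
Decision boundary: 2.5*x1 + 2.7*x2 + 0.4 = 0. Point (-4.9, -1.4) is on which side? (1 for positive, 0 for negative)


Compute 2.5 * -4.9 + 2.7 * -1.4 + 0.4
= -12.25 + -3.78 + 0.4
= -15.63
Since -15.63 < 0, the point is on the negative side.

0


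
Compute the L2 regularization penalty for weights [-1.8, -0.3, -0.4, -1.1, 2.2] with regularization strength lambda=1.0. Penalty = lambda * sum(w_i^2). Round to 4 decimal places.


Squaring each weight:
(-1.8)^2 = 3.24
(-0.3)^2 = 0.09
(-0.4)^2 = 0.16
(-1.1)^2 = 1.21
2.2^2 = 4.84
Sum of squares = 9.54
Penalty = 1.0 * 9.54 = 9.5400

9.5400


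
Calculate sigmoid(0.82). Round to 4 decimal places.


sigmoid(z) = 1 / (1 + exp(-z))
exp(-(0.82)) = exp(-0.82) = 0.4404
1 + 0.4404 = 1.4404
1 / 1.4404 = 0.6942

0.6942


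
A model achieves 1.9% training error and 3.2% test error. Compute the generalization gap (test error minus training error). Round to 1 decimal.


Generalization gap = test_error - train_error
= 3.2 - 1.9
= 1.3%
A small gap suggests good generalization.

1.3


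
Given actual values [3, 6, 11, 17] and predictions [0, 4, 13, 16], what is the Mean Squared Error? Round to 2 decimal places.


Differences: [3, 2, -2, 1]
Squared errors: [9, 4, 4, 1]
Sum of squared errors = 18
MSE = 18 / 4 = 4.50

4.50


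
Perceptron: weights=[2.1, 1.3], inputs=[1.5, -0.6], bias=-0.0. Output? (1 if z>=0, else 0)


z = w . x + b
= 2.1*1.5 + 1.3*-0.6 + -0.0
= 3.15 + -0.78 + -0.0
= 2.37 + -0.0
= 2.37
Since z = 2.37 >= 0, output = 1

1


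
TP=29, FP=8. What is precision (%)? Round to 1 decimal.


Precision = TP / (TP + FP) * 100
= 29 / (29 + 8)
= 29 / 37
= 0.7838
= 78.4%

78.4


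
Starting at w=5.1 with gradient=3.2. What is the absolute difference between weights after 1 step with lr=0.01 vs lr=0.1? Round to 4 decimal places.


With lr=0.01: w_new = 5.1 - 0.01 * 3.2 = 5.068
With lr=0.1: w_new = 5.1 - 0.1 * 3.2 = 4.78
Absolute difference = |5.068 - 4.78|
= 0.2880

0.2880


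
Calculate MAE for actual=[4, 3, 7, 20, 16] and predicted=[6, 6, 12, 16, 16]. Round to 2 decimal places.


Absolute errors: [2, 3, 5, 4, 0]
Sum of absolute errors = 14
MAE = 14 / 5 = 2.80

2.80


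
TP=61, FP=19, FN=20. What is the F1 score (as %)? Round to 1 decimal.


Precision = TP / (TP + FP) = 61 / 80 = 0.7625
Recall = TP / (TP + FN) = 61 / 81 = 0.7531
F1 = 2 * P * R / (P + R)
= 2 * 0.7625 * 0.7531 / (0.7625 + 0.7531)
= 1.1485 / 1.5156
= 0.7578
As percentage: 75.8%

75.8


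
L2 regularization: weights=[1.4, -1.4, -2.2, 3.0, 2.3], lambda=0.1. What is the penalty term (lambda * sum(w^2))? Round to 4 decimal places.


Squaring each weight:
1.4^2 = 1.96
(-1.4)^2 = 1.96
(-2.2)^2 = 4.84
3.0^2 = 9.0
2.3^2 = 5.29
Sum of squares = 23.05
Penalty = 0.1 * 23.05 = 2.3050

2.3050


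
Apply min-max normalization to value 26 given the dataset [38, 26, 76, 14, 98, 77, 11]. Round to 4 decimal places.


Min = 11, Max = 98
Range = 98 - 11 = 87
Scaled = (x - min) / (max - min)
= (26 - 11) / 87
= 15 / 87
= 0.1724

0.1724


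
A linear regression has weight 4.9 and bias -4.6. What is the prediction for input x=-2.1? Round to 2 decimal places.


y = 4.9 * -2.1 + (-4.6)
= -10.29 + (-4.6)
= -14.89

-14.89


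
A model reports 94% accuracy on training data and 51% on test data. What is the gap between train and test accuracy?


Gap = train_accuracy - test_accuracy
= 94 - 51
= 43%
This large gap strongly indicates overfitting.

43


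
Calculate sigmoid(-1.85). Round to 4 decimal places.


sigmoid(z) = 1 / (1 + exp(-z))
exp(-(-1.85)) = exp(1.85) = 6.3598
1 + 6.3598 = 7.3598
1 / 7.3598 = 0.1359

0.1359


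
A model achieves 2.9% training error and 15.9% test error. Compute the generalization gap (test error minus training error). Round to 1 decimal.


Generalization gap = test_error - train_error
= 15.9 - 2.9
= 13.0%
A large gap suggests overfitting.

13.0


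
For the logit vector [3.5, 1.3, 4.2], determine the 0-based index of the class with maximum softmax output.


Softmax is a monotonic transformation, so it preserves the argmax.
We need to find the index of the maximum logit.
Index 0: 3.5
Index 1: 1.3
Index 2: 4.2
Maximum logit = 4.2 at index 2

2


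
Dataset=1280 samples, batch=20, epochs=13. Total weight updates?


Iterations per epoch = 1280 / 20 = 64
Total updates = iterations_per_epoch * epochs
= 64 * 13
= 832

832


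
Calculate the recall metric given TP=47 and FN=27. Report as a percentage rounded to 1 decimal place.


Recall = TP / (TP + FN) * 100
= 47 / (47 + 27)
= 47 / 74
= 0.6351
= 63.5%

63.5


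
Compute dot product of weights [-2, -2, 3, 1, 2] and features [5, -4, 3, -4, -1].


Element-wise products:
-2 * 5 = -10
-2 * -4 = 8
3 * 3 = 9
1 * -4 = -4
2 * -1 = -2
Sum = -10 + 8 + 9 + -4 + -2
= 1

1


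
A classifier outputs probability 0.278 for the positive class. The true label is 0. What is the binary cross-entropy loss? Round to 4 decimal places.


For y=0: Loss = -log(1-p)
= -log(1 - 0.278)
= -log(0.722)
= -(-0.3257)
= 0.3257

0.3257


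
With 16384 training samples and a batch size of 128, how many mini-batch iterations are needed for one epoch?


Iterations per epoch = dataset_size / batch_size
= 16384 / 128
= 128

128
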